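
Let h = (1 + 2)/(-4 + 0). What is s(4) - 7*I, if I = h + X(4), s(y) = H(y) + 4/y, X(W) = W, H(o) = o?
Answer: -71/4 ≈ -17.750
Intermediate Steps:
h = -¾ (h = 3/(-4) = 3*(-¼) = -¾ ≈ -0.75000)
s(y) = y + 4/y
I = 13/4 (I = -¾ + 4 = 13/4 ≈ 3.2500)
s(4) - 7*I = (4 + 4/4) - 7*13/4 = (4 + 4*(¼)) - 91/4 = (4 + 1) - 91/4 = 5 - 91/4 = -71/4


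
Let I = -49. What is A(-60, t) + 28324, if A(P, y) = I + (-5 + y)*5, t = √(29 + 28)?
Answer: 28250 + 5*√57 ≈ 28288.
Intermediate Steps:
t = √57 ≈ 7.5498
A(P, y) = -74 + 5*y (A(P, y) = -49 + (-5 + y)*5 = -49 + (-25 + 5*y) = -74 + 5*y)
A(-60, t) + 28324 = (-74 + 5*√57) + 28324 = 28250 + 5*√57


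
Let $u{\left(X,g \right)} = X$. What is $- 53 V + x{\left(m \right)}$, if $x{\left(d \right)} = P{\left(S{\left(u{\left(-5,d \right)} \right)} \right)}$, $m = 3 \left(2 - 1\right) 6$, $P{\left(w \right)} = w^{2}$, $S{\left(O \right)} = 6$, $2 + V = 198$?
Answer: $-10352$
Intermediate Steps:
$V = 196$ ($V = -2 + 198 = 196$)
$m = 18$ ($m = 3 \left(2 - 1\right) 6 = 3 \cdot 1 \cdot 6 = 3 \cdot 6 = 18$)
$x{\left(d \right)} = 36$ ($x{\left(d \right)} = 6^{2} = 36$)
$- 53 V + x{\left(m \right)} = \left(-53\right) 196 + 36 = -10388 + 36 = -10352$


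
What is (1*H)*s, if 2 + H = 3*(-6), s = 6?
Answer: -120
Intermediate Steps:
H = -20 (H = -2 + 3*(-6) = -2 - 18 = -20)
(1*H)*s = (1*(-20))*6 = -20*6 = -120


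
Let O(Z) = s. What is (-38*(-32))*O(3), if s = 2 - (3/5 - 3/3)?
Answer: 14592/5 ≈ 2918.4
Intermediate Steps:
s = 12/5 (s = 2 - (3*(⅕) - 3*⅓) = 2 - (⅗ - 1) = 2 - 1*(-⅖) = 2 + ⅖ = 12/5 ≈ 2.4000)
O(Z) = 12/5
(-38*(-32))*O(3) = -38*(-32)*(12/5) = 1216*(12/5) = 14592/5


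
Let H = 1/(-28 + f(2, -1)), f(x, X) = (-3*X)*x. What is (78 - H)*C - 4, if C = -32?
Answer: -27516/11 ≈ -2501.5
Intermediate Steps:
f(x, X) = -3*X*x
H = -1/22 (H = 1/(-28 - 3*(-1)*2) = 1/(-28 + 6) = 1/(-22) = -1/22 ≈ -0.045455)
(78 - H)*C - 4 = (78 - 1*(-1/22))*(-32) - 4 = (78 + 1/22)*(-32) - 4 = (1717/22)*(-32) - 4 = -27472/11 - 4 = -27516/11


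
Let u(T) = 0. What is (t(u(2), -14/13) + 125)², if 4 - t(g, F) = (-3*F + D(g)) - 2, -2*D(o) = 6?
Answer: 2890000/169 ≈ 17101.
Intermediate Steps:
D(o) = -3 (D(o) = -½*6 = -3)
t(g, F) = 9 + 3*F (t(g, F) = 4 - ((-3*F - 3) - 2) = 4 - ((-3 - 3*F) - 2) = 4 - (-5 - 3*F) = 4 + (5 + 3*F) = 9 + 3*F)
(t(u(2), -14/13) + 125)² = ((9 + 3*(-14/13)) + 125)² = ((9 - 42/13) + 125)² = (75/13 + 125)² = (1700/13)² = 2890000/169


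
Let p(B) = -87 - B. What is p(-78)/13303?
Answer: -9/13303 ≈ -0.00067654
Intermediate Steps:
p(-78)/13303 = (-87 - 1*(-78))/13303 = (-87 + 78)*(1/13303) = -9*1/13303 = -9/13303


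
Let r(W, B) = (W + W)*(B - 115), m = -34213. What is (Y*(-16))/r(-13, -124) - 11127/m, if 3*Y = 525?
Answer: -13326611/106299791 ≈ -0.12537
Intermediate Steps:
Y = 175 (Y = (1/3)*525 = 175)
r(W, B) = 2*W*(-115 + B) (r(W, B) = (2*W)*(-115 + B) = 2*W*(-115 + B))
(Y*(-16))/r(-13, -124) - 11127/m = (175*(-16))/((2*(-13)*(-115 - 124))) - 11127/(-34213) = -2800/(2*(-13)*(-239)) - 11127*(-1/34213) = -2800/6214 + 11127/34213 = -2800*1/6214 + 11127/34213 = -1400/3107 + 11127/34213 = -13326611/106299791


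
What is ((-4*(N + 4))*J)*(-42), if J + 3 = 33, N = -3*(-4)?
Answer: 80640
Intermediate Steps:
N = 12
J = 30 (J = -3 + 33 = 30)
((-4*(N + 4))*J)*(-42) = (-4*(12 + 4)*30)*(-42) = (-4*16*30)*(-42) = -64*30*(-42) = -1920*(-42) = 80640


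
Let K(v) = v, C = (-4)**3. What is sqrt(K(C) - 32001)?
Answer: 11*I*sqrt(265) ≈ 179.07*I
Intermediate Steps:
C = -64
sqrt(K(C) - 32001) = sqrt(-64 - 32001) = sqrt(-32065) = 11*I*sqrt(265)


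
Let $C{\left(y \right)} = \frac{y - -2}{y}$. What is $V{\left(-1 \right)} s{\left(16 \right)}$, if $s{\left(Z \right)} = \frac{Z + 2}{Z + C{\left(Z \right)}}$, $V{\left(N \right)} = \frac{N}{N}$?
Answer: $\frac{144}{137} \approx 1.0511$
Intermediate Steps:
$C{\left(y \right)} = \frac{2 + y}{y}$ ($C{\left(y \right)} = \frac{y + 2}{y} = \frac{2 + y}{y}$)
$V{\left(N \right)} = 1$
$s{\left(Z \right)} = \frac{2 + Z}{Z + \frac{2 + Z}{Z}}$ ($s{\left(Z \right)} = \frac{Z + 2}{Z + \frac{2 + Z}{Z}} = \frac{2 + Z}{Z + \frac{2 + Z}{Z}}$)
$V{\left(-1 \right)} s{\left(16 \right)} = 1 \frac{16 \left(2 + 16\right)}{2 + 16 + 16^{2}} = 1 \cdot 16 \frac{1}{2 + 16 + 256} \cdot 18 = 1 \cdot 16 \cdot \frac{1}{274} \cdot 18 = 1 \cdot \frac{144}{137} = \frac{144}{137}$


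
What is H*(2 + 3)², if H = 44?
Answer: 1100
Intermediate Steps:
H*(2 + 3)² = 44*(2 + 3)² = 44*5² = 44*25 = 1100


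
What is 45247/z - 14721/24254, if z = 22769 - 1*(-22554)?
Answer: 430220855/1099264042 ≈ 0.39137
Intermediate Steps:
z = 45323 (z = 22769 + 22554 = 45323)
45247/z - 14721/24254 = 45247/45323 - 14721/24254 = 430220855/1099264042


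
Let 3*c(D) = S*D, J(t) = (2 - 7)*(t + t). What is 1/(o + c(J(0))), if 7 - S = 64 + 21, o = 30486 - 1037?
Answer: 1/29449 ≈ 3.3957e-5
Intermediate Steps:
o = 29449
J(t) = -10*t
S = -78 (S = 7 - (64 + 21) = 7 - 1*85 = 7 - 85 = -78)
c(D) = -26*D (c(D) = (-78*D)/3 = -26*D)
1/(o + c(J(0))) = 1/(29449 - (-260)*0) = 1/(29449 - 26*0) = 1/(29449 + 0) = 1/29449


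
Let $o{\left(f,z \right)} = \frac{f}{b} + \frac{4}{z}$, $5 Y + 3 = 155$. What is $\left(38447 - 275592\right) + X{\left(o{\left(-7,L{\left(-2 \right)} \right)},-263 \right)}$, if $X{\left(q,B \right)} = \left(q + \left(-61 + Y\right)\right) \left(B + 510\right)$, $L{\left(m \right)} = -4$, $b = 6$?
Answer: $- \frac{7357151}{30} \approx -2.4524 \cdot 10^{5}$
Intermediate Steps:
$Y = \frac{152}{5}$ ($Y = - \frac{3}{5} + \frac{1}{5} \cdot 155 = - \frac{3}{5} + 31 = \frac{152}{5} \approx 30.4$)
$o{\left(f,z \right)} = \frac{4}{z} + \frac{f}{6}$ ($o{\left(f,z \right)} = \frac{f}{6} + \frac{4}{z} = \frac{4}{z} + \frac{f}{6}$)
$X{\left(q,B \right)} = \left(510 + B\right) \left(- \frac{153}{5} + q\right)$ ($X{\left(q,B \right)} = \left(q + \left(-61 + \frac{152}{5}\right)\right) \left(B + 510\right) = \left(q - \frac{153}{5}\right) \left(510 + B\right) = \left(- \frac{153}{5} + q\right) \left(510 + B\right) = \left(510 + B\right) \left(- \frac{153}{5} + q\right)$)
$\left(38447 - 275592\right) + X{\left(o{\left(-7,L{\left(-2 \right)} \right)},-263 \right)} = \left(38447 - 275592\right) - \left(\frac{37791}{5} - 247 \left(\frac{4}{-4} + \frac{1}{6} \left(-7\right)\right)\right) = -237145 + \left(-15606 + 510 \left(4 \left(- \frac{1}{4}\right) - \frac{7}{6}\right) + \frac{40239}{5} - 263 \left(4 \left(- \frac{1}{4}\right) - \frac{7}{6}\right)\right) = -237145 + \left(-15606 + 510 \left(-1 - \frac{7}{6}\right) + \frac{40239}{5} - 263 \left(-1 - \frac{7}{6}\right)\right) = -237145 + \left(-15606 + 510 \left(- \frac{13}{6}\right) + \frac{40239}{5} - - \frac{3419}{6}\right) = -237145 + \left(-15606 - 1105 + \frac{40239}{5} + \frac{3419}{6}\right) = -237145 - \frac{242801}{30} = - \frac{7357151}{30}$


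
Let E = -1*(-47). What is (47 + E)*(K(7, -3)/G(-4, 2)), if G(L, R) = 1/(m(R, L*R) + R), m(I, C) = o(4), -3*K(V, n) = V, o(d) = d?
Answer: -1316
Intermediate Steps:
K(V, n) = -V/3
m(I, C) = 4
G(L, R) = 1/(4 + R)
E = 47
(47 + E)*(K(7, -3)/G(-4, 2)) = (47 + 47)*((-1/3*7)/(1/(4 + 2))) = 94*(-7/(3*(1/6))) = 94*(-7/(3*1/6)) = 94*(-7/3*6) = 94*(-14) = -1316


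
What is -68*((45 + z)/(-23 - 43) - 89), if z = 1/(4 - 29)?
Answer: 5031116/825 ≈ 6098.3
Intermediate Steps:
z = -1/25 (z = 1/(-25) = -1/25 ≈ -0.040000)
-68*((45 + z)/(-23 - 43) - 89) = -68*((45 - 1/25)/(-23 - 43) - 89) = -68*((1124/25)/(-66) - 89) = -68*((1124/25)*(-1/66) - 89) = -68*(-562/825 - 89) = -68*(-73987/825) = 5031116/825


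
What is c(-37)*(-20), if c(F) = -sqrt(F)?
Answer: 20*I*sqrt(37) ≈ 121.66*I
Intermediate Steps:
c(-37)*(-20) = -sqrt(-37)*(-20) = -I*sqrt(37)*(-20) = 20*I*sqrt(37)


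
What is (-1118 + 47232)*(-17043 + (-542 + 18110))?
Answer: 24209850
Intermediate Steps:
(-1118 + 47232)*(-17043 + (-542 + 18110)) = 46114*(-17043 + 17568) = 46114*525 = 24209850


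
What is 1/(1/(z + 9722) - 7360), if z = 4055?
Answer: -13777/101398719 ≈ -0.00013587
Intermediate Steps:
1/(1/(z + 9722) - 7360) = 1/(1/(4055 + 9722) - 7360) = 1/(1/13777 - 7360) = 1/(-101398719/13777) = -13777/101398719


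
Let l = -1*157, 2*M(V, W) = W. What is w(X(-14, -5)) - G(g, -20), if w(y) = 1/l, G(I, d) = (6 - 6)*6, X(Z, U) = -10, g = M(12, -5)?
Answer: -1/157 ≈ -0.0063694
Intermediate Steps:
M(V, W) = W/2
g = -5/2 (g = (½)*(-5) = -5/2 ≈ -2.5000)
G(I, d) = 0 (G(I, d) = 0*6 = 0)
l = -157
w(y) = -1/157 (w(y) = 1/(-157) = -1/157)
w(X(-14, -5)) - G(g, -20) = -1/157 - 1*0 = -1/157 + 0 = -1/157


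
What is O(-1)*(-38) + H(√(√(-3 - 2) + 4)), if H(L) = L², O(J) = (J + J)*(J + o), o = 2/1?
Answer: 80 + I*√5 ≈ 80.0 + 2.2361*I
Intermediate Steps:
o = 2 (o = 2*1 = 2)
O(J) = 2*J*(2 + J) (O(J) = (J + J)*(J + 2) = (2*J)*(2 + J) = 2*J*(2 + J))
O(-1)*(-38) + H(√(√(-3 - 2) + 4)) = (2*(-1)*(2 - 1))*(-38) + (√(√(-3 - 2) + 4))² = (2*(-1)*1)*(-38) + (√(√(-5) + 4))² = -2*(-38) + (√(I*√5 + 4))² = 76 + (√(4 + I*√5))² = 76 + (4 + I*√5) = 80 + I*√5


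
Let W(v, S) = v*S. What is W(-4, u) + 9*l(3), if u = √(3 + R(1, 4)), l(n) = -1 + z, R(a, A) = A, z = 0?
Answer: -9 - 4*√7 ≈ -19.583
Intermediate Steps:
l(n) = -1 (l(n) = -1 + 0 = -1)
u = √7 (u = √(3 + 4) = √7 ≈ 2.6458)
W(v, S) = S*v
W(-4, u) + 9*l(3) = √7*(-4) + 9*(-1) = -4*√7 - 9 = -9 - 4*√7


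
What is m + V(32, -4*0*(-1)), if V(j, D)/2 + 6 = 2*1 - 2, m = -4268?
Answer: -4280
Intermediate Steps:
V(j, D) = -12 (V(j, D) = -12 + 2*(2*1 - 2) = -12 + 2*(2 - 2) = -12 + 2*0 = -12 + 0 = -12)
m + V(32, -4*0*(-1)) = -4268 - 12 = -4280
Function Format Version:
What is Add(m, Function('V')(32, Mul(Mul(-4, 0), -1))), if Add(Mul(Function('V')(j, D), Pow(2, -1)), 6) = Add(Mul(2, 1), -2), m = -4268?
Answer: -4280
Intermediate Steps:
Function('V')(j, D) = -12 (Function('V')(j, D) = Add(-12, Mul(2, Add(Mul(2, 1), -2))) = Add(-12, Mul(2, Add(2, -2))) = Add(-12, Mul(2, 0)) = Add(-12, 0) = -12)
Add(m, Function('V')(32, Mul(Mul(-4, 0), -1))) = Add(-4268, -12) = -4280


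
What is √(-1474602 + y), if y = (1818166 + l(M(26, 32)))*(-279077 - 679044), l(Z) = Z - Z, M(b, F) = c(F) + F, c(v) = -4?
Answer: 4*I*√108876531293 ≈ 1.3199e+6*I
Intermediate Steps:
M(b, F) = -4 + F
l(Z) = 0
y = -1742023026086 (y = (1818166 + 0)*(-279077 - 679044) = 1818166*(-958121) = -1742023026086)
√(-1474602 + y) = √(-1474602 - 1742023026086) = √(-1742024500688) = 4*I*√108876531293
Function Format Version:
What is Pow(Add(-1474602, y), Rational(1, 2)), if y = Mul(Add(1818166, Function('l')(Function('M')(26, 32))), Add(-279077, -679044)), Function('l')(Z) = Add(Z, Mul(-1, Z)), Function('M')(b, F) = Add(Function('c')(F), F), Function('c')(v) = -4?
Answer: Mul(4, I, Pow(108876531293, Rational(1, 2))) ≈ Mul(1.3199e+6, I)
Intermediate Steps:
Function('M')(b, F) = Add(-4, F)
Function('l')(Z) = 0
y = -1742023026086 (y = Mul(Add(1818166, 0), Add(-279077, -679044)) = Mul(1818166, -958121) = -1742023026086)
Pow(Add(-1474602, y), Rational(1, 2)) = Pow(Add(-1474602, -1742023026086), Rational(1, 2)) = Pow(-1742024500688, Rational(1, 2)) = Mul(4, I, Pow(108876531293, Rational(1, 2)))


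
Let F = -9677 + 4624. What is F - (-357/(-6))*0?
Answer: -5053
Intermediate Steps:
F = -5053
F - (-357/(-6))*0 = -5053 - (-357/(-6))*0 = -5053 - (-357*(-1)/6)*0 = -5053 - (-21*(-17/6))*0 = -5053 - 119*0/2 = -5053 - 1*0 = -5053 + 0 = -5053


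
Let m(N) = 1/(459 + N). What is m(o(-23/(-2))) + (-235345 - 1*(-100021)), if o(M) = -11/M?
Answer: -1425638317/10535 ≈ -1.3532e+5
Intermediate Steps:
m(o(-23/(-2))) + (-235345 - 1*(-100021)) = 1/(459 - 11/((-23/(-2)))) + (-235345 - 1*(-100021)) = 1/(459 - 11/((-23*(-½)))) + (-235345 + 100021) = 1/(459 - 11/23/2) - 135324 = 1/(459 - 11*2/23) - 135324 = 1/(459 - 22/23) - 135324 = 1/(10535/23) - 135324 = 23/10535 - 135324 = -1425638317/10535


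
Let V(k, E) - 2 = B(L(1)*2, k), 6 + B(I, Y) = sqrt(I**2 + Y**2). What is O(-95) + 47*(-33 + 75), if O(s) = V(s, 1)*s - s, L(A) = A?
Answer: 2449 - 95*sqrt(9029) ≈ -6578.0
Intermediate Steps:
B(I, Y) = -6 + sqrt(I**2 + Y**2)
V(k, E) = -4 + sqrt(4 + k**2) (V(k, E) = 2 + (-6 + sqrt((1*2)**2 + k**2)) = 2 + (-6 + sqrt(2**2 + k**2)) = 2 + (-6 + sqrt(4 + k**2)) = -4 + sqrt(4 + k**2))
O(s) = -s + s*(-4 + sqrt(4 + s**2)) (O(s) = (-4 + sqrt(4 + s**2))*s - s = s*(-4 + sqrt(4 + s**2)) - s = -s + s*(-4 + sqrt(4 + s**2)))
O(-95) + 47*(-33 + 75) = -95*(-5 + sqrt(4 + (-95)**2)) + 47*(-33 + 75) = -95*(-5 + sqrt(4 + 9025)) + 47*42 = -95*(-5 + sqrt(9029)) + 1974 = (475 - 95*sqrt(9029)) + 1974 = 2449 - 95*sqrt(9029)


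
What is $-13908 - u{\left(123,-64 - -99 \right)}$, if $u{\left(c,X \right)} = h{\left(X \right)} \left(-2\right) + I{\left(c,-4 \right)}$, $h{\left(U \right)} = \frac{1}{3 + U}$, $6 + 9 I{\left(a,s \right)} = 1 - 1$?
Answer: $- \frac{792715}{57} \approx -13907.0$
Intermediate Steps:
$I{\left(a,s \right)} = - \frac{2}{3}$ ($I{\left(a,s \right)} = - \frac{2}{3} + \frac{1 - 1}{9} = - \frac{2}{3} + \frac{1}{9} \cdot 0 = - \frac{2}{3} + 0 = - \frac{2}{3}$)
$u{\left(c,X \right)} = - \frac{2}{3} - \frac{2}{3 + X}$ ($u{\left(c,X \right)} = \frac{1}{3 + X} \left(-2\right) - \frac{2}{3} = - \frac{2}{3 + X} - \frac{2}{3} = - \frac{2}{3} - \frac{2}{3 + X}$)
$-13908 - u{\left(123,-64 - -99 \right)} = -13908 - \frac{2 \left(-6 - \left(-64 - -99\right)\right)}{3 \left(3 - -35\right)} = -13908 - \frac{2 \left(-6 - \left(-64 + 99\right)\right)}{3 \left(3 + \left(-64 + 99\right)\right)} = -13908 - \frac{2 \left(-6 - 35\right)}{3 \left(3 + 35\right)} = -13908 - \frac{2 \left(-6 - 35\right)}{3 \cdot 38} = -13908 - \frac{2}{3} \cdot \frac{1}{38} \left(-41\right) = -13908 - - \frac{41}{57} = -13908 + \frac{41}{57} = - \frac{792715}{57}$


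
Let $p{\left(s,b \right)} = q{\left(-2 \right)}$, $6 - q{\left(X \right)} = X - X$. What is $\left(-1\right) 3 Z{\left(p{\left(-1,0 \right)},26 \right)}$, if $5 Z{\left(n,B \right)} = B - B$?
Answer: $0$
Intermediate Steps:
$q{\left(X \right)} = 6$ ($q{\left(X \right)} = 6 - \left(X - X\right) = 6 - 0 = 6 + 0 = 6$)
$p{\left(s,b \right)} = 6$
$Z{\left(n,B \right)} = 0$ ($Z{\left(n,B \right)} = \frac{B - B}{5} = \frac{1}{5} \cdot 0 = 0$)
$\left(-1\right) 3 Z{\left(p{\left(-1,0 \right)},26 \right)} = \left(-1\right) 3 \cdot 0 = \left(-3\right) 0 = 0$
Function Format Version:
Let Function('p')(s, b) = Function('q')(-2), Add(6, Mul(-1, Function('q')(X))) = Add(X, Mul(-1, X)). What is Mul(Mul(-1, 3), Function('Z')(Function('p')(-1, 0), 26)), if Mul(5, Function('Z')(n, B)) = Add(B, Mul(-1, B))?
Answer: 0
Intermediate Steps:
Function('q')(X) = 6 (Function('q')(X) = Add(6, Mul(-1, Add(X, Mul(-1, X)))) = Add(6, Mul(-1, 0)) = Add(6, 0) = 6)
Function('p')(s, b) = 6
Function('Z')(n, B) = 0 (Function('Z')(n, B) = Mul(Rational(1, 5), Add(B, Mul(-1, B))) = Mul(Rational(1, 5), 0) = 0)
Mul(Mul(-1, 3), Function('Z')(Function('p')(-1, 0), 26)) = Mul(Mul(-1, 3), 0) = Mul(-3, 0) = 0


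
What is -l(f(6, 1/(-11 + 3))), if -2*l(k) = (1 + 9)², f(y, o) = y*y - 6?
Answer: 50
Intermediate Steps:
f(y, o) = -6 + y² (f(y, o) = y² - 6 = -6 + y²)
l(k) = -50 (l(k) = -(1 + 9)²/2 = -½*10² = -½*100 = -50)
-l(f(6, 1/(-11 + 3))) = -1*(-50) = 50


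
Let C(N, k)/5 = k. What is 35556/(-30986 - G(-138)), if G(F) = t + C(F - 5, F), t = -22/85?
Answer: -1511130/1287569 ≈ -1.1736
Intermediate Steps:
C(N, k) = 5*k
t = -22/85 (t = -22*1/85 = -22/85 ≈ -0.25882)
G(F) = -22/85 + 5*F
35556/(-30986 - G(-138)) = 35556/(-30986 - (-22/85 + 5*(-138))) = 35556/(-30986 - (-22/85 - 690)) = 35556/(-30986 - 1*(-58672/85)) = 35556/(-30986 + 58672/85) = 35556/(-2575138/85) = 35556*(-85/2575138) = -1511130/1287569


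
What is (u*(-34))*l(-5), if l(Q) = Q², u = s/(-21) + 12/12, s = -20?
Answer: -34850/21 ≈ -1659.5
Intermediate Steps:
u = 41/21 (u = -20/(-21) + 12/12 = -20*(-1/21) + 12*(1/12) = 20/21 + 1 = 41/21 ≈ 1.9524)
(u*(-34))*l(-5) = ((41/21)*(-34))*(-5)² = -1394/21*25 = -34850/21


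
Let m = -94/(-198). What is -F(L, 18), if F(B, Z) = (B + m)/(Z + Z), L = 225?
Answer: -11161/1782 ≈ -6.2632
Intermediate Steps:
m = 47/99 (m = -94*(-1/198) = 47/99 ≈ 0.47475)
F(B, Z) = (47/99 + B)/(2*Z) (F(B, Z) = (B + 47/99)/(Z + Z) = (47/99 + B)/((2*Z)) = (47/99 + B)*(1/(2*Z)) = (47/99 + B)/(2*Z))
-F(L, 18) = -(47 + 99*225)/(198*18) = -(47 + 22275)/(198*18) = -22322/(198*18) = -1*11161/1782 = -11161/1782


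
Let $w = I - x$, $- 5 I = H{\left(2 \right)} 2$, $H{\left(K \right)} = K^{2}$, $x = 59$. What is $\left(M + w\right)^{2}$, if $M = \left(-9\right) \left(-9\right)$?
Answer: $\frac{10404}{25} \approx 416.16$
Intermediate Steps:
$M = 81$
$I = - \frac{8}{5}$ ($I = - \frac{2^{2} \cdot 2}{5} = - \frac{4 \cdot 2}{5} = \left(- \frac{1}{5}\right) 8 = - \frac{8}{5} \approx -1.6$)
$w = - \frac{303}{5}$ ($w = - \frac{8}{5} - 59 = - \frac{303}{5} \approx -60.6$)
$\left(M + w\right)^{2} = \left(81 - \frac{303}{5}\right)^{2} = \left(\frac{102}{5}\right)^{2} = \frac{10404}{25}$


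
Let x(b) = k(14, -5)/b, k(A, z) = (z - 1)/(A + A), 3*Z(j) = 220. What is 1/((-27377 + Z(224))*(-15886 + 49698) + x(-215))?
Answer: -9030/8336419943311 ≈ -1.0832e-9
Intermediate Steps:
Z(j) = 220/3 (Z(j) = (1/3)*220 = 220/3)
k(A, z) = (-1 + z)/(2*A) (k(A, z) = (-1 + z)/((2*A)) = (-1 + z)*(1/(2*A)) = (-1 + z)/(2*A))
x(b) = -3/(14*b) (x(b) = ((1/2)*(-1 - 5)/14)/b = ((1/2)*(1/14)*(-6))/b = -3/(14*b))
1/((-27377 + Z(224))*(-15886 + 49698) + x(-215)) = 1/((-27377 + 220/3)*(-15886 + 49698) - 3/14/(-215)) = 1/(-81911/3*33812 - 3/14*(-1/215)) = 1/(-2769574732/3 + 3/3010) = 1/(-8336419943311/9030) = -9030/8336419943311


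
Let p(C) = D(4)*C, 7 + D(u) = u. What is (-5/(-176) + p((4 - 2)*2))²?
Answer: 4439449/30976 ≈ 143.32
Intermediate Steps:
D(u) = -7 + u
p(C) = -3*C (p(C) = (-7 + 4)*C = -3*C)
(-5/(-176) + p((4 - 2)*2))² = (-5/(-176) - 3*(4 - 2)*2)² = (-5*(-1/176) - 6*2)² = (5/176 - 3*4)² = (5/176 - 12)² = (-2107/176)² = 4439449/30976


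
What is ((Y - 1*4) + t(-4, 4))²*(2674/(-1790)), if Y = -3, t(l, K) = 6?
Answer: -1337/895 ≈ -1.4939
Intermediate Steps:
((Y - 1*4) + t(-4, 4))²*(2674/(-1790)) = ((-3 - 1*4) + 6)²*(2674/(-1790)) = ((-3 - 4) + 6)²*(2674*(-1/1790)) = (-7 + 6)²*(-1337/895) = (-1)²*(-1337/895) = 1*(-1337/895) = -1337/895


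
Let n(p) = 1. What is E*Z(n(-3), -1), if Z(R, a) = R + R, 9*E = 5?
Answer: 10/9 ≈ 1.1111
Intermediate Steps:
E = 5/9 (E = (⅑)*5 = 5/9 ≈ 0.55556)
Z(R, a) = 2*R
E*Z(n(-3), -1) = 5*(2*1)/9 = (5/9)*2 = 10/9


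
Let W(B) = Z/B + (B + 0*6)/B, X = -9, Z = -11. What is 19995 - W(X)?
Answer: 179935/9 ≈ 19993.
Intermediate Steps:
W(B) = 1 - 11/B (W(B) = -11/B + (B + 0*6)/B = -11/B + (B + 0)/B = -11/B + B/B = -11/B + 1 = 1 - 11/B)
19995 - W(X) = 19995 - (-11 - 9)/(-9) = 19995 - (-1)*(-20)/9 = 19995 - 1*20/9 = 19995 - 20/9 = 179935/9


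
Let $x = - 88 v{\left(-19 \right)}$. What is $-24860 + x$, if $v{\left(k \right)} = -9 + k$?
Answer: $-22396$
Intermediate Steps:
$x = 2464$ ($x = - 88 \left(-9 - 19\right) = \left(-88\right) \left(-28\right) = 2464$)
$-24860 + x = -24860 + 2464 = -22396$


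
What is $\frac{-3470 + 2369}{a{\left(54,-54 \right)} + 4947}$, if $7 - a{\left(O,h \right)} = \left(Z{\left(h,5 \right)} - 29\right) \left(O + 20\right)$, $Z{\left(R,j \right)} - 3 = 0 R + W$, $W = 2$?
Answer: $- \frac{1101}{6730} \approx -0.1636$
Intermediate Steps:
$Z{\left(R,j \right)} = 5$ ($Z{\left(R,j \right)} = 3 + \left(0 R + 2\right) = 3 + \left(0 + 2\right) = 3 + 2 = 5$)
$a{\left(O,h \right)} = 487 + 24 O$ ($a{\left(O,h \right)} = 7 - \left(5 - 29\right) \left(O + 20\right) = 7 - - 24 \left(20 + O\right) = 7 - \left(-480 - 24 O\right) = 7 + \left(480 + 24 O\right) = 487 + 24 O$)
$\frac{-3470 + 2369}{a{\left(54,-54 \right)} + 4947} = \frac{-3470 + 2369}{\left(487 + 24 \cdot 54\right) + 4947} = - \frac{1101}{\left(487 + 1296\right) + 4947} = - \frac{1101}{1783 + 4947} = - \frac{1101}{6730}$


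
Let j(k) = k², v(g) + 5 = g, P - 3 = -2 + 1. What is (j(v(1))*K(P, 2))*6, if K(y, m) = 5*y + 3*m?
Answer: 1536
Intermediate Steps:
P = 2 (P = 3 + (-2 + 1) = 3 - 1 = 2)
K(y, m) = 3*m + 5*y
v(g) = -5 + g
(j(v(1))*K(P, 2))*6 = ((-5 + 1)²*(3*2 + 5*2))*6 = ((-4)²*(6 + 10))*6 = (16*16)*6 = 256*6 = 1536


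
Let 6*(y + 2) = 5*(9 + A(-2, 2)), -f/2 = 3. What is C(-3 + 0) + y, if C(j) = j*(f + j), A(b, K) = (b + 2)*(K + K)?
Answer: 65/2 ≈ 32.500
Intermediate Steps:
f = -6 (f = -2*3 = -6)
A(b, K) = 2*K*(2 + b) (A(b, K) = (2 + b)*(2*K) = 2*K*(2 + b))
y = 11/2 (y = -2 + (5*(9 + 2*2*(2 - 2)))/6 = -2 + (5*(9 + 2*2*0))/6 = -2 + (5*(9 + 0))/6 = -2 + (5*9)/6 = -2 + (⅙)*45 = -2 + 15/2 = 11/2 ≈ 5.5000)
C(j) = j*(-6 + j)
C(-3 + 0) + y = (-3 + 0)*(-6 + (-3 + 0)) + 11/2 = -3*(-6 - 3) + 11/2 = -3*(-9) + 11/2 = 27 + 11/2 = 65/2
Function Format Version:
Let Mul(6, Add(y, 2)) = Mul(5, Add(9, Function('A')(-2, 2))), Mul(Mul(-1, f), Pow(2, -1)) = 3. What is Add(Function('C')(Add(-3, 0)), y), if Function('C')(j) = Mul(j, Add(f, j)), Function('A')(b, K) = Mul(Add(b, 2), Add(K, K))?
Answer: Rational(65, 2) ≈ 32.500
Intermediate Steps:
f = -6 (f = Mul(-2, 3) = -6)
Function('A')(b, K) = Mul(2, K, Add(2, b)) (Function('A')(b, K) = Mul(Add(2, b), Mul(2, K)) = Mul(2, K, Add(2, b)))
y = Rational(11, 2) (y = Add(-2, Mul(Rational(1, 6), Mul(5, Add(9, Mul(2, 2, Add(2, -2)))))) = Add(-2, Mul(Rational(1, 6), Mul(5, Add(9, Mul(2, 2, 0))))) = Add(-2, Mul(Rational(1, 6), Mul(5, Add(9, 0)))) = Add(-2, Mul(Rational(1, 6), Mul(5, 9))) = Add(-2, Mul(Rational(1, 6), 45)) = Add(-2, Rational(15, 2)) = Rational(11, 2) ≈ 5.5000)
Function('C')(j) = Mul(j, Add(-6, j))
Add(Function('C')(Add(-3, 0)), y) = Add(Mul(Add(-3, 0), Add(-6, Add(-3, 0))), Rational(11, 2)) = Add(Mul(-3, Add(-6, -3)), Rational(11, 2)) = Add(Mul(-3, -9), Rational(11, 2)) = Add(27, Rational(11, 2)) = Rational(65, 2)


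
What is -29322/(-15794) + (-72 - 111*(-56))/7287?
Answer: 51784625/19181813 ≈ 2.6997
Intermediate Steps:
-29322/(-15794) + (-72 - 111*(-56))/7287 = -29322*(-1/15794) + (-72 + 6216)*(1/7287) = 14661/7897 + 6144*(1/7287) = 14661/7897 + 2048/2429 = 51784625/19181813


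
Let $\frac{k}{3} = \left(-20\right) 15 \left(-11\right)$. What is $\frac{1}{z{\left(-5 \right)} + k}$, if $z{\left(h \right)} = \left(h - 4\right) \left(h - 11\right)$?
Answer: $\frac{1}{10044} \approx 9.9562 \cdot 10^{-5}$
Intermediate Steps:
$k = 9900$ ($k = 3 \left(-20\right) 15 \left(-11\right) = 3 \left(\left(-300\right) \left(-11\right)\right) = 3 \cdot 3300 = 9900$)
$z{\left(h \right)} = \left(-11 + h\right) \left(-4 + h\right)$ ($z{\left(h \right)} = \left(-4 + h\right) \left(-11 + h\right) = \left(-11 + h\right) \left(-4 + h\right)$)
$\frac{1}{z{\left(-5 \right)} + k} = \frac{1}{\left(44 + \left(-5\right)^{2} - -75\right) + 9900} = \frac{1}{\left(44 + 25 + 75\right) + 9900} = \frac{1}{144 + 9900} = \frac{1}{10044}$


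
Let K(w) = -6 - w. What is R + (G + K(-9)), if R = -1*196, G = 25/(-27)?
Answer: -5236/27 ≈ -193.93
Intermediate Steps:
G = -25/27 (G = 25*(-1/27) = -25/27 ≈ -0.92593)
R = -196
R + (G + K(-9)) = -196 + (-25/27 + (-6 - 1*(-9))) = -196 + (-25/27 + (-6 + 9)) = -196 + (-25/27 + 3) = -196 + 56/27 = -5236/27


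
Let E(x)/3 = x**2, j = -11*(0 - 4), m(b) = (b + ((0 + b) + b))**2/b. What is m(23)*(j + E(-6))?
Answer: 31464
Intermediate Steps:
m(b) = 9*b (m(b) = (b + (b + b))**2/b = (b + 2*b)**2/b = (3*b)**2/b = (9*b**2)/b = 9*b)
j = 44 (j = -11*(-4) = 44)
E(x) = 3*x**2
m(23)*(j + E(-6)) = (9*23)*(44 + 3*(-6)**2) = 207*(44 + 3*36) = 207*(44 + 108) = 207*152 = 31464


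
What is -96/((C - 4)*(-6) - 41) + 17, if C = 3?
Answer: 691/35 ≈ 19.743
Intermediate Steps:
-96/((C - 4)*(-6) - 41) + 17 = -96/((3 - 4)*(-6) - 41) + 17 = -96/(-1*(-6) - 41) + 17 = -96/(6 - 41) + 17 = -96/(-35) + 17 = -1/35*(-96) + 17 = 96/35 + 17 = 691/35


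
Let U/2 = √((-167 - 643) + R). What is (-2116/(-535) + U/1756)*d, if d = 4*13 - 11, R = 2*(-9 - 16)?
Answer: 86756/535 + 41*I*√215/439 ≈ 162.16 + 1.3694*I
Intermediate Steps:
R = -50 (R = 2*(-25) = -50)
U = 4*I*√215 (U = 2*√((-167 - 643) - 50) = 2*√(-810 - 50) = 2*√(-860) = 2*(2*I*√215) = 4*I*√215 ≈ 58.651*I)
d = 41 (d = 52 - 11 = 41)
(-2116/(-535) + U/1756)*d = (-2116/(-535) + (4*I*√215)/1756)*41 = (-2116*(-1/535) + (4*I*√215)*(1/1756))*41 = (2116/535 + I*√215/439)*41 = 86756/535 + 41*I*√215/439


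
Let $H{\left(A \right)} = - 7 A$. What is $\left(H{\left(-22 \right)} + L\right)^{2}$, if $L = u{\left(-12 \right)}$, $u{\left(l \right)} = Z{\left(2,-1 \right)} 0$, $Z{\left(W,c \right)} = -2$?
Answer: $23716$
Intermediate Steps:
$u{\left(l \right)} = 0$ ($u{\left(l \right)} = \left(-2\right) 0 = 0$)
$L = 0$
$\left(H{\left(-22 \right)} + L\right)^{2} = \left(\left(-7\right) \left(-22\right) + 0\right)^{2} = \left(154 + 0\right)^{2} = 154^{2} = 23716$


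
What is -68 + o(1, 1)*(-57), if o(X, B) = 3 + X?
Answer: -296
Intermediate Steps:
-68 + o(1, 1)*(-57) = -68 + (3 + 1)*(-57) = -68 + 4*(-57) = -68 - 228 = -296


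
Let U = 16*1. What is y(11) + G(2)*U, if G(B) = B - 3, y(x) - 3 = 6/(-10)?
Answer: -68/5 ≈ -13.600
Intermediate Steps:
y(x) = 12/5 (y(x) = 3 + 6/(-10) = 3 + 6*(-1/10) = 3 - 3/5 = 12/5)
G(B) = -3 + B
U = 16
y(11) + G(2)*U = 12/5 + (-3 + 2)*16 = 12/5 - 1*16 = 12/5 - 16 = -68/5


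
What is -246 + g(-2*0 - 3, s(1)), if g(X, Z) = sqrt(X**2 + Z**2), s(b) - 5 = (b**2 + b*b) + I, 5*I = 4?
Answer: -246 + 3*sqrt(194)/5 ≈ -237.64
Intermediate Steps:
I = 4/5 (I = (1/5)*4 = 4/5 ≈ 0.80000)
s(b) = 29/5 + 2*b**2 (s(b) = 5 + ((b**2 + b*b) + 4/5) = 5 + ((b**2 + b**2) + 4/5) = 5 + (2*b**2 + 4/5) = 5 + (4/5 + 2*b**2) = 29/5 + 2*b**2)
-246 + g(-2*0 - 3, s(1)) = -246 + sqrt((-2*0 - 3)**2 + (29/5 + 2*1**2)**2) = -246 + sqrt((0 - 3)**2 + (29/5 + 2*1)**2) = -246 + sqrt((-3)**2 + (29/5 + 2)**2) = -246 + sqrt(9 + (39/5)**2) = -246 + sqrt(9 + 1521/25) = -246 + sqrt(1746/25) = -246 + 3*sqrt(194)/5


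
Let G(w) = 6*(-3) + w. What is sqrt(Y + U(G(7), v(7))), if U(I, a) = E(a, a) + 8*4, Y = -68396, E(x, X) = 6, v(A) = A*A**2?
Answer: I*sqrt(68358) ≈ 261.45*I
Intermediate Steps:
v(A) = A**3
G(w) = -18 + w
U(I, a) = 38 (U(I, a) = 6 + 8*4 = 6 + 32 = 38)
sqrt(Y + U(G(7), v(7))) = sqrt(-68396 + 38) = sqrt(-68358) = I*sqrt(68358)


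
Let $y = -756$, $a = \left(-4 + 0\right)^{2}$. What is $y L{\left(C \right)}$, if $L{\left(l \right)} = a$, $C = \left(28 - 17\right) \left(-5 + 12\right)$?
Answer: $-12096$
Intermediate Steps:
$a = 16$ ($a = \left(-4\right)^{2} = 16$)
$C = 77$ ($C = 11 \cdot 7 = 77$)
$L{\left(l \right)} = 16$
$y L{\left(C \right)} = \left(-756\right) 16 = -12096$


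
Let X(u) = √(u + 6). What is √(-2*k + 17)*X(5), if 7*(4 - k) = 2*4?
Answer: √6083/7 ≈ 11.142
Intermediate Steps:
k = 20/7 (k = 4 - 2*4/7 = 4 - ⅐*8 = 4 - 8/7 = 20/7 ≈ 2.8571)
X(u) = √(6 + u)
√(-2*k + 17)*X(5) = √(-2*20/7 + 17)*√(6 + 5) = √(-40/7 + 17)*√11 = √(79/7)*√11 = (√553/7)*√11 = √6083/7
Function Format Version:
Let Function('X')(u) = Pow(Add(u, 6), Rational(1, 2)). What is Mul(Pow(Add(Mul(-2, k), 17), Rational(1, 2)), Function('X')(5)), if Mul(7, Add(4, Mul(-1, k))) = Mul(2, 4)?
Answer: Mul(Rational(1, 7), Pow(6083, Rational(1, 2))) ≈ 11.142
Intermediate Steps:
k = Rational(20, 7) (k = Add(4, Mul(Rational(-1, 7), Mul(2, 4))) = Add(4, Mul(Rational(-1, 7), 8)) = Add(4, Rational(-8, 7)) = Rational(20, 7) ≈ 2.8571)
Function('X')(u) = Pow(Add(6, u), Rational(1, 2))
Mul(Pow(Add(Mul(-2, k), 17), Rational(1, 2)), Function('X')(5)) = Mul(Pow(Add(Mul(-2, Rational(20, 7)), 17), Rational(1, 2)), Pow(Add(6, 5), Rational(1, 2))) = Mul(Pow(Add(Rational(-40, 7), 17), Rational(1, 2)), Pow(11, Rational(1, 2))) = Mul(Pow(Rational(79, 7), Rational(1, 2)), Pow(11, Rational(1, 2))) = Mul(Mul(Rational(1, 7), Pow(553, Rational(1, 2))), Pow(11, Rational(1, 2))) = Mul(Rational(1, 7), Pow(6083, Rational(1, 2)))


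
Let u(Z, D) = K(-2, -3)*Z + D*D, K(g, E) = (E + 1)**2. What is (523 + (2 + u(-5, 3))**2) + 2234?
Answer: 2838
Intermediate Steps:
K(g, E) = (1 + E)**2
u(Z, D) = D**2 + 4*Z (u(Z, D) = (1 - 3)**2*Z + D*D = (-2)**2*Z + D**2 = 4*Z + D**2 = D**2 + 4*Z)
(523 + (2 + u(-5, 3))**2) + 2234 = (523 + (2 + (3**2 + 4*(-5)))**2) + 2234 = (523 + (2 + (9 - 20))**2) + 2234 = (523 + (2 - 11)**2) + 2234 = (523 + (-9)**2) + 2234 = (523 + 81) + 2234 = 604 + 2234 = 2838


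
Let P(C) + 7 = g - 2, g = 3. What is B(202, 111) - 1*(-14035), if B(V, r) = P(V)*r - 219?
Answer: 13150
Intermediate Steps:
P(C) = -6 (P(C) = -7 + (3 - 2) = -7 + 1 = -6)
B(V, r) = -219 - 6*r (B(V, r) = -6*r - 219 = -219 - 6*r)
B(202, 111) - 1*(-14035) = (-219 - 6*111) - 1*(-14035) = (-219 - 666) + 14035 = -885 + 14035 = 13150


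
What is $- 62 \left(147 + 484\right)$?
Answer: $-39122$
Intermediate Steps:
$- 62 \left(147 + 484\right) = \left(-62\right) 631 = -39122$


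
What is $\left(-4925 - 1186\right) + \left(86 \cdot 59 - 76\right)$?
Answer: $-1113$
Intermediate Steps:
$\left(-4925 - 1186\right) + \left(86 \cdot 59 - 76\right) = -6111 + \left(5074 - 76\right) = -6111 + 4998 = -1113$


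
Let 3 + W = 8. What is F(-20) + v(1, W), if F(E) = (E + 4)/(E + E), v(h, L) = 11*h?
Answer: 57/5 ≈ 11.400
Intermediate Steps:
W = 5 (W = -3 + 8 = 5)
F(E) = (4 + E)/(2*E) (F(E) = (4 + E)/((2*E)) = (4 + E)*(1/(2*E)) = (4 + E)/(2*E))
F(-20) + v(1, W) = (½)*(4 - 20)/(-20) + 11*1 = (½)*(-1/20)*(-16) + 11 = ⅖ + 11 = 57/5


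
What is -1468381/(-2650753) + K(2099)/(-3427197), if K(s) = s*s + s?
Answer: -2217274396881/3028217576447 ≈ -0.73220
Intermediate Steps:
K(s) = s + s**2 (K(s) = s**2 + s = s + s**2)
-1468381/(-2650753) + K(2099)/(-3427197) = -1468381/(-2650753) + (2099*(1 + 2099))/(-3427197) = -1468381*(-1/2650753) + (2099*2100)*(-1/3427197) = 1468381/2650753 + 4407900*(-1/3427197) = 1468381/2650753 - 1469300/1142399 = -2217274396881/3028217576447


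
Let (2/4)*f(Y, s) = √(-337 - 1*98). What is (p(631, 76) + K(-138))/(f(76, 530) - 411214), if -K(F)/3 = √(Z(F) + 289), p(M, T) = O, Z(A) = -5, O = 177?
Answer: -36392439/84548477768 + 616821*√71/42274238884 - 177*I*√435/84548477768 + 3*I*√30885/42274238884 ≈ -0.00030749 - 3.1191e-8*I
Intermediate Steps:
p(M, T) = 177
K(F) = -6*√71 (K(F) = -3*√(-5 + 289) = -6*√71)
f(Y, s) = 2*I*√435 (f(Y, s) = 2*√(-337 - 1*98) = 2*√(-337 - 98) = 2*√(-435) = 2*(I*√435) = 2*I*√435)
(p(631, 76) + K(-138))/(f(76, 530) - 411214) = (177 - 6*√71)/(2*I*√435 - 411214) = (177 - 6*√71)/(-411214 + 2*I*√435)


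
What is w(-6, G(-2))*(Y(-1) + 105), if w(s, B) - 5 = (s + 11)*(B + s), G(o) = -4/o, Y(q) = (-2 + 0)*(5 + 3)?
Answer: -1335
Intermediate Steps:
Y(q) = -16 (Y(q) = -2*8 = -16)
w(s, B) = 5 + (11 + s)*(B + s) (w(s, B) = 5 + (s + 11)*(B + s) = 5 + (11 + s)*(B + s))
w(-6, G(-2))*(Y(-1) + 105) = (5 + (-6)**2 + 11*(-4/(-2)) + 11*(-6) - 4/(-2)*(-6))*(-16 + 105) = (5 + 36 + 11*(-4*(-1/2)) - 66 - 4*(-1/2)*(-6))*89 = (5 + 36 + 11*2 - 66 + 2*(-6))*89 = (5 + 36 + 22 - 66 - 12)*89 = -15*89 = -1335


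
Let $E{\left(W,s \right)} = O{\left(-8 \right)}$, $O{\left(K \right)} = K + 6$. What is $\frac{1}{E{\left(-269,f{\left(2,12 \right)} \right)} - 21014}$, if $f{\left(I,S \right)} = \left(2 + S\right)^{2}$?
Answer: $- \frac{1}{21016} \approx -4.7583 \cdot 10^{-5}$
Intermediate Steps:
$O{\left(K \right)} = 6 + K$
$E{\left(W,s \right)} = -2$ ($E{\left(W,s \right)} = 6 - 8 = -2$)
$\frac{1}{E{\left(-269,f{\left(2,12 \right)} \right)} - 21014} = \frac{1}{-2 - 21014} = \frac{1}{-21016} = - \frac{1}{21016}$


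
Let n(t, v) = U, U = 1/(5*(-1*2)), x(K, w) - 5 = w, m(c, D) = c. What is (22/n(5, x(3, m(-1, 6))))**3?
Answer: -10648000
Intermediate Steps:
x(K, w) = 5 + w
U = -1/10 (U = 1/(5*(-2)) = 1/(-10) = -1/10 ≈ -0.10000)
n(t, v) = -1/10
(22/n(5, x(3, m(-1, 6))))**3 = (22/(-1/10))**3 = (22*(-10))**3 = (-220)**3 = -10648000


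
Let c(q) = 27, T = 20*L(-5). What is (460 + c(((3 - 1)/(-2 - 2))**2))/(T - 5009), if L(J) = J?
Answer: -487/5109 ≈ -0.095322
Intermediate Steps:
T = -100 (T = 20*(-5) = -100)
(460 + c(((3 - 1)/(-2 - 2))**2))/(T - 5009) = (460 + 27)/(-100 - 5009) = 487/(-5109) = 487*(-1/5109) = -487/5109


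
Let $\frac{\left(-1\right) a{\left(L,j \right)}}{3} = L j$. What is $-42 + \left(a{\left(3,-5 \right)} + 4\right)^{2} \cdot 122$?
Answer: $292880$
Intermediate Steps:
$a{\left(L,j \right)} = - 3 L j$
$-42 + \left(a{\left(3,-5 \right)} + 4\right)^{2} \cdot 122 = -42 + \left(\left(-3\right) 3 \left(-5\right) + 4\right)^{2} \cdot 122 = -42 + \left(45 + 4\right)^{2} \cdot 122 = -42 + 49^{2} \cdot 122 = -42 + 2401 \cdot 122 = -42 + 292922 = 292880$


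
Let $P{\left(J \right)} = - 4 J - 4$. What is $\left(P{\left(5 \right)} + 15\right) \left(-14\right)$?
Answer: $126$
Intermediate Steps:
$P{\left(J \right)} = -4 - 4 J$
$\left(P{\left(5 \right)} + 15\right) \left(-14\right) = \left(\left(-4 - 20\right) + 15\right) \left(-14\right) = \left(-24 + 15\right) \left(-14\right) = \left(-9\right) \left(-14\right) = 126$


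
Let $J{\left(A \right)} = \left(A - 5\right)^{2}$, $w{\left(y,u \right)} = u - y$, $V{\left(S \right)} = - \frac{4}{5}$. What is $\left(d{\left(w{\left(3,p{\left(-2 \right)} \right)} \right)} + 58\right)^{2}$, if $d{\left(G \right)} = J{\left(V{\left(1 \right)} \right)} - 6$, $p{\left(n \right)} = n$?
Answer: $\frac{4583881}{625} \approx 7334.2$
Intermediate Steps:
$V{\left(S \right)} = - \frac{4}{5}$ ($V{\left(S \right)} = \left(-4\right) \frac{1}{5} = - \frac{4}{5}$)
$J{\left(A \right)} = \left(-5 + A\right)^{2}$
$d{\left(G \right)} = \frac{691}{25}$ ($d{\left(G \right)} = \left(-5 - \frac{4}{5}\right)^{2} - 6 = \left(- \frac{29}{5}\right)^{2} - 6 = \frac{841}{25} - 6 = \frac{691}{25}$)
$\left(d{\left(w{\left(3,p{\left(-2 \right)} \right)} \right)} + 58\right)^{2} = \left(\frac{691}{25} + 58\right)^{2} = \left(\frac{2141}{25}\right)^{2} = \frac{4583881}{625}$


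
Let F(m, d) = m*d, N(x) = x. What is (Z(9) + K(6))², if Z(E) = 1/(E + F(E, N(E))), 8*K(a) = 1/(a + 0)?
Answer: 529/518400 ≈ 0.0010204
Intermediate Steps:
K(a) = 1/(8*a) (K(a) = 1/(8*(a + 0)) = 1/(8*a))
F(m, d) = d*m
Z(E) = 1/(E + E²) (Z(E) = 1/(E + E*E) = 1/(E + E²))
(Z(9) + K(6))² = (1/(9*(1 + 9)) + (⅛)/6)² = ((⅑)/10 + (⅛)*(⅙))² = ((⅑)*(⅒) + 1/48)² = (1/90 + 1/48)² = (23/720)² = 529/518400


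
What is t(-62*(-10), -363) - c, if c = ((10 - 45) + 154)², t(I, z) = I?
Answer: -13541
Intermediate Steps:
c = 14161 (c = (-35 + 154)² = 119² = 14161)
t(-62*(-10), -363) - c = -62*(-10) - 1*14161 = 620 - 14161 = -13541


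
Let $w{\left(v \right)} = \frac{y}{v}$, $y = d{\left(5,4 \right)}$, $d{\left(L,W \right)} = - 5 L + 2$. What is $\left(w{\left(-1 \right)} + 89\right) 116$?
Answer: $12992$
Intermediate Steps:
$d{\left(L,W \right)} = 2 - 5 L$
$y = -23$ ($y = 2 - 25 = -23$)
$w{\left(v \right)} = - \frac{23}{v}$
$\left(w{\left(-1 \right)} + 89\right) 116 = \left(- \frac{23}{-1} + 89\right) 116 = \left(\left(-23\right) \left(-1\right) + 89\right) 116 = \left(23 + 89\right) 116 = 112 \cdot 116 = 12992$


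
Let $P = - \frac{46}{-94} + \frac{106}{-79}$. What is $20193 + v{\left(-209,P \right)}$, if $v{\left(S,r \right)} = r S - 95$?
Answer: $\frac{75285359}{3713} \approx 20276.0$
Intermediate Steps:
$P = - \frac{3165}{3713}$ ($P = \left(-46\right) \left(- \frac{1}{94}\right) + 106 \left(- \frac{1}{79}\right) = \frac{23}{47} - \frac{106}{79} = - \frac{3165}{3713} \approx -0.85241$)
$v{\left(S,r \right)} = -95 + S r$ ($v{\left(S,r \right)} = S r - 95 = -95 + S r$)
$20193 + v{\left(-209,P \right)} = 20193 - - \frac{308750}{3713} = 20193 + \left(-95 + \frac{661485}{3713}\right) = 20193 + \frac{308750}{3713} = \frac{75285359}{3713}$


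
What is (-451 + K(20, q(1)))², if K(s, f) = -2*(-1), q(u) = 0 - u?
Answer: 201601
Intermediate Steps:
q(u) = -u
K(s, f) = 2
(-451 + K(20, q(1)))² = (-451 + 2)² = (-449)² = 201601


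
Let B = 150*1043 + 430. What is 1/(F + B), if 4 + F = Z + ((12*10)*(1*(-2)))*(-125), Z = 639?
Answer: 1/187515 ≈ 5.3329e-6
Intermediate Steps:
B = 156880 (B = 156450 + 430 = 156880)
F = 30635 (F = -4 + (639 + ((12*10)*(1*(-2)))*(-125)) = -4 + (639 + (120*(-2))*(-125)) = -4 + (639 - 240*(-125)) = -4 + (639 + 30000) = -4 + 30639 = 30635)
1/(F + B) = 1/(30635 + 156880) = 1/187515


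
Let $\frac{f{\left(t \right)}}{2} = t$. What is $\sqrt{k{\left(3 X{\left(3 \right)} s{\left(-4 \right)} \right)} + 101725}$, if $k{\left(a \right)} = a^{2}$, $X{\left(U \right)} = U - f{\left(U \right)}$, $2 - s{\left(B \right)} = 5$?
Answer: $\sqrt{102454} \approx 320.08$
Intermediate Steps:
$s{\left(B \right)} = -3$ ($s{\left(B \right)} = 2 - 5 = -3$)
$f{\left(t \right)} = 2 t$
$X{\left(U \right)} = - U$ ($X{\left(U \right)} = U - 2 U = - U$)
$\sqrt{k{\left(3 X{\left(3 \right)} s{\left(-4 \right)} \right)} + 101725} = \sqrt{\left(3 \left(\left(-1\right) 3\right) \left(-3\right)\right)^{2} + 101725} = \sqrt{\left(3 \left(-3\right) \left(-3\right)\right)^{2} + 101725} = \sqrt{\left(\left(-9\right) \left(-3\right)\right)^{2} + 101725} = \sqrt{27^{2} + 101725} = \sqrt{729 + 101725} = \sqrt{102454}$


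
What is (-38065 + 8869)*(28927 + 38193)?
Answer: -1959635520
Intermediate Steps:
(-38065 + 8869)*(28927 + 38193) = -29196*67120 = -1959635520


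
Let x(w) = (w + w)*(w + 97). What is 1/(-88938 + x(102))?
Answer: -1/48342 ≈ -2.0686e-5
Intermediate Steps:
x(w) = 2*w*(97 + w) (x(w) = (2*w)*(97 + w) = 2*w*(97 + w))
1/(-88938 + x(102)) = 1/(-88938 + 2*102*(97 + 102)) = 1/(-88938 + 2*102*199) = 1/(-88938 + 40596) = 1/(-48342) = -1/48342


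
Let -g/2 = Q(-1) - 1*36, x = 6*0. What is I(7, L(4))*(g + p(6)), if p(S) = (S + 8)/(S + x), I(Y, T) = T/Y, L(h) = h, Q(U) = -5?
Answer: 1012/21 ≈ 48.190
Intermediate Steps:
x = 0
p(S) = (8 + S)/S (p(S) = (S + 8)/(S + 0) = (8 + S)/S)
g = 82 (g = -2*(-5 - 1*36) = -2*(-5 - 36) = -2*(-41) = 82)
I(7, L(4))*(g + p(6)) = (4/7)*(82 + (8 + 6)/6) = (4*(1/7))*(82 + (1/6)*14) = 4*(82 + 7/3)/7 = (4/7)*(253/3) = 1012/21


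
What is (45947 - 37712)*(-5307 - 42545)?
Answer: -394061220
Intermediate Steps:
(45947 - 37712)*(-5307 - 42545) = 8235*(-47852) = -394061220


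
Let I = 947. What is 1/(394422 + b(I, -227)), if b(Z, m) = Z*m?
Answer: 1/179453 ≈ 5.5725e-6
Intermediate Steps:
1/(394422 + b(I, -227)) = 1/(394422 + 947*(-227)) = 1/(394422 - 214969) = 1/179453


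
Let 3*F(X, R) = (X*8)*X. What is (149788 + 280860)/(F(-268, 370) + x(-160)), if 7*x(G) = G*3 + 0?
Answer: 1130451/502588 ≈ 2.2493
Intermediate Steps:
F(X, R) = 8*X²/3 (F(X, R) = ((X*8)*X)/3 = ((8*X)*X)/3 = (8*X²)/3 = 8*X²/3)
x(G) = 3*G/7 (x(G) = (G*3 + 0)/7 = (3*G + 0)/7 = (3*G)/7 = 3*G/7)
(149788 + 280860)/(F(-268, 370) + x(-160)) = (149788 + 280860)/((8/3)*(-268)² + (3/7)*(-160)) = 430648/((8/3)*71824 - 480/7) = 430648/(574592/3 - 480/7) = 430648/(4020704/21) = 430648*(21/4020704) = 1130451/502588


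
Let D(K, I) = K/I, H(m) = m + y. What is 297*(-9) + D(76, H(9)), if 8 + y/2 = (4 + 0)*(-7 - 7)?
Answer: -318163/119 ≈ -2673.6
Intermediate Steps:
y = -128 (y = -16 + 2*((4 + 0)*(-7 - 7)) = -16 + 2*(4*(-14)) = -16 + 2*(-56) = -16 - 112 = -128)
H(m) = -128 + m (H(m) = m - 128 = -128 + m)
297*(-9) + D(76, H(9)) = 297*(-9) + 76/(-128 + 9) = -2673 + 76/(-119) = -2673 + 76*(-1/119) = -2673 - 76/119 = -318163/119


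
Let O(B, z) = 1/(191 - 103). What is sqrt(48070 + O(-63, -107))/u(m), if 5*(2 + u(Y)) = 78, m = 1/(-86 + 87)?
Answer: 5*sqrt(93063542)/2992 ≈ 16.121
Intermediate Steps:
m = 1 (m = 1/1 = 1)
O(B, z) = 1/88
u(Y) = 68/5 (u(Y) = -2 + (1/5)*78 = -2 + 78/5 = 68/5)
sqrt(48070 + O(-63, -107))/u(m) = sqrt(48070 + 1/88)/(68/5) = sqrt(4230161/88)*(5/68) = (sqrt(93063542)/44)*(5/68) = 5*sqrt(93063542)/2992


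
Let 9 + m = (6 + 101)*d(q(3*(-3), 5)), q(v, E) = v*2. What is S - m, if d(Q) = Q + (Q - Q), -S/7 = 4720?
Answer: -31105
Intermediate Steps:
q(v, E) = 2*v
S = -33040 (S = -7*4720 = -33040)
d(Q) = Q (d(Q) = Q + 0 = Q)
m = -1935 (m = -9 + (6 + 101)*(2*(3*(-3))) = -9 + 107*(2*(-9)) = -9 + 107*(-18) = -9 - 1926 = -1935)
S - m = -33040 - 1*(-1935) = -33040 + 1935 = -31105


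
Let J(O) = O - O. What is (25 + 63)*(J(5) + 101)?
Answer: 8888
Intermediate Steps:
J(O) = 0
(25 + 63)*(J(5) + 101) = (25 + 63)*(0 + 101) = 88*101 = 8888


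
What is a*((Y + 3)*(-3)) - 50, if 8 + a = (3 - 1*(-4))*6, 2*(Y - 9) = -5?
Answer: -1019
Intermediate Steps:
Y = 13/2 (Y = 9 + (½)*(-5) = 9 - 5/2 = 13/2 ≈ 6.5000)
a = 34 (a = -8 + (3 - 1*(-4))*6 = -8 + (3 + 4)*6 = -8 + 7*6 = -8 + 42 = 34)
a*((Y + 3)*(-3)) - 50 = 34*((13/2 + 3)*(-3)) - 50 = 34*((19/2)*(-3)) - 50 = 34*(-57/2) - 50 = -969 - 50 = -1019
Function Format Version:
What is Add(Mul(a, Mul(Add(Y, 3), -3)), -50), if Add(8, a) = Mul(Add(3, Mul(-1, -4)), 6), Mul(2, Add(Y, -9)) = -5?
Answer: -1019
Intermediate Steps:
Y = Rational(13, 2) (Y = Add(9, Mul(Rational(1, 2), -5)) = Add(9, Rational(-5, 2)) = Rational(13, 2) ≈ 6.5000)
a = 34 (a = Add(-8, Mul(Add(3, Mul(-1, -4)), 6)) = Add(-8, Mul(Add(3, 4), 6)) = Add(-8, Mul(7, 6)) = Add(-8, 42) = 34)
Add(Mul(a, Mul(Add(Y, 3), -3)), -50) = Add(Mul(34, Mul(Add(Rational(13, 2), 3), -3)), -50) = Add(Mul(34, Mul(Rational(19, 2), -3)), -50) = Add(Mul(34, Rational(-57, 2)), -50) = Add(-969, -50) = -1019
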